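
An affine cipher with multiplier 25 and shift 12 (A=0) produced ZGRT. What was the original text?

NGVT

The inverse of 25 mod 26 is 25, since 25·25=625≡1. Apply D(y)=25·(y−12) mod 26:
Z(25): 25·(25−12)=325≡13 → N
G(6): 25·(6−12)=-150≡6 → G
R(17): 25·(17−12)=125≡21 → V
T(19): 25·(19−12)=175≡19 → T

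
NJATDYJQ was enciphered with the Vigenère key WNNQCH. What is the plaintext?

RWNDBRND

Repeat the key across the ciphertext: WNNQCHWN
N(13)−W(22): -9≡17 → R
J(9)−N(13): -4≡22 → W
A(0)−N(13): -13≡13 → N
T(19)−Q(16): 3 → D
D(3)−C(2): 1 → B
Y(24)−H(7): 17 → R
J(9)−W(22): -13≡13 → N
Q(16)−N(13): 3 → D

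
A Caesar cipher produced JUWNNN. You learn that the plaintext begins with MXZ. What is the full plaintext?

MXZQQQ

From the crib: J(9)−M(12)=-3≡23, so the shift is 23.
Subtract 23 from each ciphertext letter:
J(9): 9−23=-14≡12 → M
U(20): 20−23=-3≡23 → X
W(22): 22−23=-1≡25 → Z
N(13): 13−23=-10≡16 → Q
N(13): 13−23=-10≡16 → Q
N(13): 13−23=-10≡16 → Q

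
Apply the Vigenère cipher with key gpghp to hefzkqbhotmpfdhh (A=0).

ntlgzwqnviselkwn

Repeat the key across the message: gpghpgpghpgpghpg
h(7)+g(6): 13 → n
e(4)+p(15): 19 → t
f(5)+g(6): 11 → l
z(25)+h(7): 32≡6 → g
k(10)+p(15): 25 → z
q(16)+g(6): 22 → w
b(1)+p(15): 16 → q
h(7)+g(6): 13 → n
o(14)+h(7): 21 → v
t(19)+p(15): 34≡8 → i
m(12)+g(6): 18 → s
p(15)+p(15): 30≡4 → e
f(5)+g(6): 11 → l
d(3)+h(7): 10 → k
h(7)+p(15): 22 → w
h(7)+g(6): 13 → n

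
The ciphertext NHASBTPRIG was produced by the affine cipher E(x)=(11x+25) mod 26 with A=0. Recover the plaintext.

The inverse of 11 mod 26 is 19, since 11·19=209≡1. Apply D(y)=19·(y−25) mod 26:
N(13): 19·(13−25)=-228≡6 → G
H(7): 19·(7−25)=-342≡22 → W
A(0): 19·(0−25)=-475≡19 → T
S(18): 19·(18−25)=-133≡23 → X
B(1): 19·(1−25)=-456≡12 → M
T(19): 19·(19−25)=-114≡16 → Q
P(15): 19·(15−25)=-190≡18 → S
R(17): 19·(17−25)=-152≡4 → E
I(8): 19·(8−25)=-323≡15 → P
G(6): 19·(6−25)=-361≡3 → D

GWTXMQSEPD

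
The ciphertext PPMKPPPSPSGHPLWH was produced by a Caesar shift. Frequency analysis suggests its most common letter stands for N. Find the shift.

The most frequent ciphertext letter is P (appears 7 times).
P is position 15; N is position 13.
Shift = 2.

2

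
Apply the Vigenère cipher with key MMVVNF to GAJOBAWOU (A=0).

SMEJOFIAP

Repeat the key across the message: MMVVNFMMV
G(6)+M(12): 18 → S
A(0)+M(12): 12 → M
J(9)+V(21): 30≡4 → E
O(14)+V(21): 35≡9 → J
B(1)+N(13): 14 → O
A(0)+F(5): 5 → F
W(22)+M(12): 34≡8 → I
O(14)+M(12): 26≡0 → A
U(20)+V(21): 41≡15 → P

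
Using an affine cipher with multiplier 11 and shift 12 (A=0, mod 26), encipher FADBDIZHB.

PMTXTWBLX

F(5): 11·5+12=67≡15 → P
A(0): 11·0+12=12 → M
D(3): 11·3+12=45≡19 → T
B(1): 11·1+12=23 → X
D(3): 11·3+12=45≡19 → T
I(8): 11·8+12=100≡22 → W
Z(25): 11·25+12=287≡1 → B
H(7): 11·7+12=89≡11 → L
B(1): 11·1+12=23 → X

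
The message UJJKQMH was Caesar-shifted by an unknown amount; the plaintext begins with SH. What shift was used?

From the crib: U(20)−S(18)=2, so the shift is 2.

2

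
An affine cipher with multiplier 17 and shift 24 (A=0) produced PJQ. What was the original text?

BTY

The inverse of 17 mod 26 is 23, since 17·23=391≡1. Apply D(y)=23·(y−24) mod 26:
P(15): 23·(15−24)=-207≡1 → B
J(9): 23·(9−24)=-345≡19 → T
Q(16): 23·(16−24)=-184≡24 → Y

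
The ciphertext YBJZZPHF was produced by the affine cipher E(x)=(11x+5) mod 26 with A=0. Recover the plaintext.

XCYQQIMA

The inverse of 11 mod 26 is 19, since 11·19=209≡1. Apply D(y)=19·(y−5) mod 26:
Y(24): 19·(24−5)=361≡23 → X
B(1): 19·(1−5)=-76≡2 → C
J(9): 19·(9−5)=76≡24 → Y
Z(25): 19·(25−5)=380≡16 → Q
Z(25): 19·(25−5)=380≡16 → Q
P(15): 19·(15−5)=190≡8 → I
H(7): 19·(7−5)=38≡12 → M
F(5): 19·(5−5)=0 → A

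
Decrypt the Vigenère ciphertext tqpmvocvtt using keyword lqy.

iarbfqrfvi

Repeat the key across the ciphertext: lqylqylqyl
t(19)−l(11): 8 → i
q(16)−q(16): 0 → a
p(15)−y(24): -9≡17 → r
m(12)−l(11): 1 → b
v(21)−q(16): 5 → f
o(14)−y(24): -10≡16 → q
c(2)−l(11): -9≡17 → r
v(21)−q(16): 5 → f
t(19)−y(24): -5≡21 → v
t(19)−l(11): 8 → i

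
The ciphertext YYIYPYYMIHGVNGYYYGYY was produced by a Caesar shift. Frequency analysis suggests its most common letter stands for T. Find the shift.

The most frequent ciphertext letter is Y (appears 10 times).
Y is position 24; T is position 19.
Shift = 5.

5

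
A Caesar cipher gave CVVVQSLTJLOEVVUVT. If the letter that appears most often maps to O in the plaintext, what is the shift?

The most frequent ciphertext letter is V (appears 6 times).
V is position 21; O is position 14.
Shift = 7.

7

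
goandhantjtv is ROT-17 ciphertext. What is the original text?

pxjwmqjwcsce

g(6): 6−17=-11≡15 → p
o(14): 14−17=-3≡23 → x
a(0): 0−17=-17≡9 → j
n(13): 13−17=-4≡22 → w
d(3): 3−17=-14≡12 → m
h(7): 7−17=-10≡16 → q
a(0): 0−17=-17≡9 → j
n(13): 13−17=-4≡22 → w
t(19): 19−17=2 → c
j(9): 9−17=-8≡18 → s
t(19): 19−17=2 → c
v(21): 21−17=4 → e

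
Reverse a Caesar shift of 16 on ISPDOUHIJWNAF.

I(8): 8−16=-8≡18 → S
S(18): 18−16=2 → C
P(15): 15−16=-1≡25 → Z
D(3): 3−16=-13≡13 → N
O(14): 14−16=-2≡24 → Y
U(20): 20−16=4 → E
H(7): 7−16=-9≡17 → R
I(8): 8−16=-8≡18 → S
J(9): 9−16=-7≡19 → T
W(22): 22−16=6 → G
N(13): 13−16=-3≡23 → X
A(0): 0−16=-16≡10 → K
F(5): 5−16=-11≡15 → P

SCZNYERSTGXKP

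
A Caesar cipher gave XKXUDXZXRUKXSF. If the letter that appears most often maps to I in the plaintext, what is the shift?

15

The most frequent ciphertext letter is X (appears 5 times).
X is position 23; I is position 8.
Shift = 15.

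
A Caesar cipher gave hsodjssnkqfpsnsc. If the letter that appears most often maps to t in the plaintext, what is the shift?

The most frequent ciphertext letter is s (appears 5 times).
s is position 18; t is position 19.
Shift = -1≡25.

25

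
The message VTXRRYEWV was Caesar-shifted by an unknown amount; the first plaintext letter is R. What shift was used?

4

From the crib: V(21)−R(17)=4, so the shift is 4.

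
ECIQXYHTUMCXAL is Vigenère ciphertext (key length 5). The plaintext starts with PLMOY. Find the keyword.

PRWCZ

Subtract each crib letter from the matching ciphertext letter (mod 26):
E(4)−P(15)=-11≡15 → P
C(2)−L(11)=-9≡17 → R
I(8)−M(12)=-4≡22 → W
Q(16)−O(14)=2 → C
X(23)−Y(24)=-1≡25 → Z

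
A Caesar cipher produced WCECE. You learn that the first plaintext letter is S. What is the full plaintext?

SYAYA

From the crib: W(22)−S(18)=4, so the shift is 4.
Subtract 4 from each ciphertext letter:
W(22): 22−4=18 → S
C(2): 2−4=-2≡24 → Y
E(4): 4−4=0 → A
C(2): 2−4=-2≡24 → Y
E(4): 4−4=0 → A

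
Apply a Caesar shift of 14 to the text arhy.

a(0): 0+14=14 → o
r(17): 17+14=31≡5 → f
h(7): 7+14=21 → v
y(24): 24+14=38≡12 → m

ofvm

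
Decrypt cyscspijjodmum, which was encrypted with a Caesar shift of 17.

c(2): 2−17=-15≡11 → l
y(24): 24−17=7 → h
s(18): 18−17=1 → b
c(2): 2−17=-15≡11 → l
s(18): 18−17=1 → b
p(15): 15−17=-2≡24 → y
i(8): 8−17=-9≡17 → r
j(9): 9−17=-8≡18 → s
j(9): 9−17=-8≡18 → s
o(14): 14−17=-3≡23 → x
d(3): 3−17=-14≡12 → m
m(12): 12−17=-5≡21 → v
u(20): 20−17=3 → d
m(12): 12−17=-5≡21 → v

lhblbyrssxmvdv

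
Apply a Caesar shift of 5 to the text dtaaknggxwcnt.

iyffpsllcbhsy

d(3): 3+5=8 → i
t(19): 19+5=24 → y
a(0): 0+5=5 → f
a(0): 0+5=5 → f
k(10): 10+5=15 → p
n(13): 13+5=18 → s
g(6): 6+5=11 → l
g(6): 6+5=11 → l
x(23): 23+5=28≡2 → c
w(22): 22+5=27≡1 → b
c(2): 2+5=7 → h
n(13): 13+5=18 → s
t(19): 19+5=24 → y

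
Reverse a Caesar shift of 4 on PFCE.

LBYA

P(15): 15−4=11 → L
F(5): 5−4=1 → B
C(2): 2−4=-2≡24 → Y
E(4): 4−4=0 → A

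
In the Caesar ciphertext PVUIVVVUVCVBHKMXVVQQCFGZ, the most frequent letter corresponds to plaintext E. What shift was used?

The most frequent ciphertext letter is V (appears 8 times).
V is position 21; E is position 4.
Shift = 17.

17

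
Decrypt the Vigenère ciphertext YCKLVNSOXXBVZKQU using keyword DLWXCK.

VROOTDPDBAZLWZUX

Repeat the key across the ciphertext: DLWXCKDLWXCKDLWX
Y(24)−D(3): 21 → V
C(2)−L(11): -9≡17 → R
K(10)−W(22): -12≡14 → O
L(11)−X(23): -12≡14 → O
V(21)−C(2): 19 → T
N(13)−K(10): 3 → D
S(18)−D(3): 15 → P
O(14)−L(11): 3 → D
X(23)−W(22): 1 → B
X(23)−X(23): 0 → A
B(1)−C(2): -1≡25 → Z
V(21)−K(10): 11 → L
Z(25)−D(3): 22 → W
K(10)−L(11): -1≡25 → Z
Q(16)−W(22): -6≡20 → U
U(20)−X(23): -3≡23 → X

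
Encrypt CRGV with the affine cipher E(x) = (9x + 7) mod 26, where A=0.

ZEJO

C(2): 9·2+7=25 → Z
R(17): 9·17+7=160≡4 → E
G(6): 9·6+7=61≡9 → J
V(21): 9·21+7=196≡14 → O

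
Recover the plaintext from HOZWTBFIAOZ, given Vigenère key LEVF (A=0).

WKERIXKDPKE

Repeat the key across the ciphertext: LEVFLEVFLEV
H(7)−L(11): -4≡22 → W
O(14)−E(4): 10 → K
Z(25)−V(21): 4 → E
W(22)−F(5): 17 → R
T(19)−L(11): 8 → I
B(1)−E(4): -3≡23 → X
F(5)−V(21): -16≡10 → K
I(8)−F(5): 3 → D
A(0)−L(11): -11≡15 → P
O(14)−E(4): 10 → K
Z(25)−V(21): 4 → E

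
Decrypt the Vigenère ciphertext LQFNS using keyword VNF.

Repeat the key across the ciphertext: VNFVN
L(11)−V(21): -10≡16 → Q
Q(16)−N(13): 3 → D
F(5)−F(5): 0 → A
N(13)−V(21): -8≡18 → S
S(18)−N(13): 5 → F

QDASF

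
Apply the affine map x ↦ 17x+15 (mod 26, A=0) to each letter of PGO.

P(15): 17·15+15=270≡10 → K
G(6): 17·6+15=117≡13 → N
O(14): 17·14+15=253≡19 → T

KNT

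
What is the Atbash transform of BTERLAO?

YGVIOZL

B(1) → Y(24)
T(19) → G(6)
E(4) → V(21)
R(17) → I(8)
L(11) → O(14)
A(0) → Z(25)
O(14) → L(11)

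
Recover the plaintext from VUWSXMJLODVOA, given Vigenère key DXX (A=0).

Repeat the key across the ciphertext: DXXDXXDXXDXXD
V(21)−D(3): 18 → S
U(20)−X(23): -3≡23 → X
W(22)−X(23): -1≡25 → Z
S(18)−D(3): 15 → P
X(23)−X(23): 0 → A
M(12)−X(23): -11≡15 → P
J(9)−D(3): 6 → G
L(11)−X(23): -12≡14 → O
O(14)−X(23): -9≡17 → R
D(3)−D(3): 0 → A
V(21)−X(23): -2≡24 → Y
O(14)−X(23): -9≡17 → R
A(0)−D(3): -3≡23 → X

SXZPAPGORAYRX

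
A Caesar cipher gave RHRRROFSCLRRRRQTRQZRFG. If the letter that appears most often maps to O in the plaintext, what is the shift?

3

The most frequent ciphertext letter is R (appears 10 times).
R is position 17; O is position 14.
Shift = 3.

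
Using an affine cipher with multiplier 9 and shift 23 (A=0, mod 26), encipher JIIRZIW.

J(9): 9·9+23=104≡0 → A
I(8): 9·8+23=95≡17 → R
I(8): 9·8+23=95≡17 → R
R(17): 9·17+23=176≡20 → U
Z(25): 9·25+23=248≡14 → O
I(8): 9·8+23=95≡17 → R
W(22): 9·22+23=221≡13 → N

ARRUORN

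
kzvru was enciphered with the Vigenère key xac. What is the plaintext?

nztuu

Repeat the key across the ciphertext: xacxa
k(10)−x(23): -13≡13 → n
z(25)−a(0): 25 → z
v(21)−c(2): 19 → t
r(17)−x(23): -6≡20 → u
u(20)−a(0): 20 → u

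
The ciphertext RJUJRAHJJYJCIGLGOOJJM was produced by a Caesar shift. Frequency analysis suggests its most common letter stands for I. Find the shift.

1

The most frequent ciphertext letter is J (appears 7 times).
J is position 9; I is position 8.
Shift = 1.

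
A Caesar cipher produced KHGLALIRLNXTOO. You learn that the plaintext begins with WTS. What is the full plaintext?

From the crib: K(10)−W(22)=-12≡14, so the shift is 14.
Subtract 14 from each ciphertext letter:
K(10): 10−14=-4≡22 → W
H(7): 7−14=-7≡19 → T
G(6): 6−14=-8≡18 → S
L(11): 11−14=-3≡23 → X
A(0): 0−14=-14≡12 → M
L(11): 11−14=-3≡23 → X
I(8): 8−14=-6≡20 → U
R(17): 17−14=3 → D
L(11): 11−14=-3≡23 → X
N(13): 13−14=-1≡25 → Z
X(23): 23−14=9 → J
T(19): 19−14=5 → F
O(14): 14−14=0 → A
O(14): 14−14=0 → A

WTSXMXUDXZJFAA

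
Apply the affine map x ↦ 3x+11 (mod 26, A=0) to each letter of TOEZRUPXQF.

T(19): 3·19+11=68≡16 → Q
O(14): 3·14+11=53≡1 → B
E(4): 3·4+11=23 → X
Z(25): 3·25+11=86≡8 → I
R(17): 3·17+11=62≡10 → K
U(20): 3·20+11=71≡19 → T
P(15): 3·15+11=56≡4 → E
X(23): 3·23+11=80≡2 → C
Q(16): 3·16+11=59≡7 → H
F(5): 3·5+11=26≡0 → A

QBXIKTECHA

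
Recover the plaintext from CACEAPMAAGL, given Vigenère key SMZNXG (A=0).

KODRDJUOBTO

Repeat the key across the ciphertext: SMZNXGSMZNX
C(2)−S(18): -16≡10 → K
A(0)−M(12): -12≡14 → O
C(2)−Z(25): -23≡3 → D
E(4)−N(13): -9≡17 → R
A(0)−X(23): -23≡3 → D
P(15)−G(6): 9 → J
M(12)−S(18): -6≡20 → U
A(0)−M(12): -12≡14 → O
A(0)−Z(25): -25≡1 → B
G(6)−N(13): -7≡19 → T
L(11)−X(23): -12≡14 → O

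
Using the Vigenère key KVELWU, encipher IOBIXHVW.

SJFTTBFR

Repeat the key across the message: KVELWUKV
I(8)+K(10): 18 → S
O(14)+V(21): 35≡9 → J
B(1)+E(4): 5 → F
I(8)+L(11): 19 → T
X(23)+W(22): 45≡19 → T
H(7)+U(20): 27≡1 → B
V(21)+K(10): 31≡5 → F
W(22)+V(21): 43≡17 → R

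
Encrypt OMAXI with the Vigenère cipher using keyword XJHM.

LVHJF

Repeat the key across the message: XJHMX
O(14)+X(23): 37≡11 → L
M(12)+J(9): 21 → V
A(0)+H(7): 7 → H
X(23)+M(12): 35≡9 → J
I(8)+X(23): 31≡5 → F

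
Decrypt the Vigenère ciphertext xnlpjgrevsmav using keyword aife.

xfgljymavkhwv

Repeat the key across the ciphertext: aifeaifeaifea
x(23)−a(0): 23 → x
n(13)−i(8): 5 → f
l(11)−f(5): 6 → g
p(15)−e(4): 11 → l
j(9)−a(0): 9 → j
g(6)−i(8): -2≡24 → y
r(17)−f(5): 12 → m
e(4)−e(4): 0 → a
v(21)−a(0): 21 → v
s(18)−i(8): 10 → k
m(12)−f(5): 7 → h
a(0)−e(4): -4≡22 → w
v(21)−a(0): 21 → v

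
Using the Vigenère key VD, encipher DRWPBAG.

YURSWDB

Repeat the key across the message: VDVDVDV
D(3)+V(21): 24 → Y
R(17)+D(3): 20 → U
W(22)+V(21): 43≡17 → R
P(15)+D(3): 18 → S
B(1)+V(21): 22 → W
A(0)+D(3): 3 → D
G(6)+V(21): 27≡1 → B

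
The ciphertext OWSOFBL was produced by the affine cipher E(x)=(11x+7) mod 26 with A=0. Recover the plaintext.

The inverse of 11 mod 26 is 19, since 11·19=209≡1. Apply D(y)=19·(y−7) mod 26:
O(14): 19·(14−7)=133≡3 → D
W(22): 19·(22−7)=285≡25 → Z
S(18): 19·(18−7)=209≡1 → B
O(14): 19·(14−7)=133≡3 → D
F(5): 19·(5−7)=-38≡14 → O
B(1): 19·(1−7)=-114≡16 → Q
L(11): 19·(11−7)=76≡24 → Y

DZBDOQY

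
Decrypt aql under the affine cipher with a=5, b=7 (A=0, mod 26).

jhg

The inverse of 5 mod 26 is 21, since 5·21=105≡1. Apply D(y)=21·(y−7) mod 26:
a(0): 21·(0−7)=-147≡9 → j
q(16): 21·(16−7)=189≡7 → h
l(11): 21·(11−7)=84≡6 → g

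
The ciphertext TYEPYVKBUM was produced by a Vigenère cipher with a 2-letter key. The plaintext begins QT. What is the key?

Subtract each crib letter from the matching ciphertext letter (mod 26):
T(19)−Q(16)=3 → D
Y(24)−T(19)=5 → F

DF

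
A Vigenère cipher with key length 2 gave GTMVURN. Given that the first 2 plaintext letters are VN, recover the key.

Subtract each crib letter from the matching ciphertext letter (mod 26):
G(6)−V(21)=-15≡11 → L
T(19)−N(13)=6 → G

LG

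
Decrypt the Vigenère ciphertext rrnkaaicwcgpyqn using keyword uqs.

Repeat the key across the ciphertext: uqsuqsuqsuqsuqs
r(17)−u(20): -3≡23 → x
r(17)−q(16): 1 → b
n(13)−s(18): -5≡21 → v
k(10)−u(20): -10≡16 → q
a(0)−q(16): -16≡10 → k
a(0)−s(18): -18≡8 → i
i(8)−u(20): -12≡14 → o
c(2)−q(16): -14≡12 → m
w(22)−s(18): 4 → e
c(2)−u(20): -18≡8 → i
g(6)−q(16): -10≡16 → q
p(15)−s(18): -3≡23 → x
y(24)−u(20): 4 → e
q(16)−q(16): 0 → a
n(13)−s(18): -5≡21 → v

xbvqkiomeiqxeav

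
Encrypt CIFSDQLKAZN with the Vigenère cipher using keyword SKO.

Repeat the key across the message: SKOSKOSKOSK
C(2)+S(18): 20 → U
I(8)+K(10): 18 → S
F(5)+O(14): 19 → T
S(18)+S(18): 36≡10 → K
D(3)+K(10): 13 → N
Q(16)+O(14): 30≡4 → E
L(11)+S(18): 29≡3 → D
K(10)+K(10): 20 → U
A(0)+O(14): 14 → O
Z(25)+S(18): 43≡17 → R
N(13)+K(10): 23 → X

USTKNEDUORX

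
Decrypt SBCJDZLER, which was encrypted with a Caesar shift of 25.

TCDKEAMFS

S(18): 18−25=-7≡19 → T
B(1): 1−25=-24≡2 → C
C(2): 2−25=-23≡3 → D
J(9): 9−25=-16≡10 → K
D(3): 3−25=-22≡4 → E
Z(25): 25−25=0 → A
L(11): 11−25=-14≡12 → M
E(4): 4−25=-21≡5 → F
R(17): 17−25=-8≡18 → S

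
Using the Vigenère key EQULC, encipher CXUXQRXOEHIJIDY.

Repeat the key across the message: EQULCEQULCEQULC
C(2)+E(4): 6 → G
X(23)+Q(16): 39≡13 → N
U(20)+U(20): 40≡14 → O
X(23)+L(11): 34≡8 → I
Q(16)+C(2): 18 → S
R(17)+E(4): 21 → V
X(23)+Q(16): 39≡13 → N
O(14)+U(20): 34≡8 → I
E(4)+L(11): 15 → P
H(7)+C(2): 9 → J
I(8)+E(4): 12 → M
J(9)+Q(16): 25 → Z
I(8)+U(20): 28≡2 → C
D(3)+L(11): 14 → O
Y(24)+C(2): 26≡0 → A

GNOISVNIPJMZCOA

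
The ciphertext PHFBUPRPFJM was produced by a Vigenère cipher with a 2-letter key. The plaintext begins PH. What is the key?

Subtract each crib letter from the matching ciphertext letter (mod 26):
P(15)−P(15)=0 → A
H(7)−H(7)=0 → A

AA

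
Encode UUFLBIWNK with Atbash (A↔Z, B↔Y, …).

U(20) → F(5)
U(20) → F(5)
F(5) → U(20)
L(11) → O(14)
B(1) → Y(24)
I(8) → R(17)
W(22) → D(3)
N(13) → M(12)
K(10) → P(15)

FFUOYRDMP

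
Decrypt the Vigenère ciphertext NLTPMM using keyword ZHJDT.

OEKMTN

Repeat the key across the ciphertext: ZHJDTZ
N(13)−Z(25): -12≡14 → O
L(11)−H(7): 4 → E
T(19)−J(9): 10 → K
P(15)−D(3): 12 → M
M(12)−T(19): -7≡19 → T
M(12)−Z(25): -13≡13 → N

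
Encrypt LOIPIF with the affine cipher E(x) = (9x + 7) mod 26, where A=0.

CDBMBA

L(11): 9·11+7=106≡2 → C
O(14): 9·14+7=133≡3 → D
I(8): 9·8+7=79≡1 → B
P(15): 9·15+7=142≡12 → M
I(8): 9·8+7=79≡1 → B
F(5): 9·5+7=52≡0 → A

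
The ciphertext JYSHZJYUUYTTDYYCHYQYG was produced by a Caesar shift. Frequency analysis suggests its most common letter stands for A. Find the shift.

The most frequent ciphertext letter is Y (appears 7 times).
Y is position 24; A is position 0.
Shift = 24.

24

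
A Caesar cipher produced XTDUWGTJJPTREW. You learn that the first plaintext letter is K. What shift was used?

From the crib: X(23)−K(10)=13, so the shift is 13.

13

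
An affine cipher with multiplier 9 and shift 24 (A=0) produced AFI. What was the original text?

The inverse of 9 mod 26 is 3, since 9·3=27≡1. Apply D(y)=3·(y−24) mod 26:
A(0): 3·(0−24)=-72≡6 → G
F(5): 3·(5−24)=-57≡21 → V
I(8): 3·(8−24)=-48≡4 → E

GVE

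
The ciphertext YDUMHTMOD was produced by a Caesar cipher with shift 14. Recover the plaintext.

Y(24): 24−14=10 → K
D(3): 3−14=-11≡15 → P
U(20): 20−14=6 → G
M(12): 12−14=-2≡24 → Y
H(7): 7−14=-7≡19 → T
T(19): 19−14=5 → F
M(12): 12−14=-2≡24 → Y
O(14): 14−14=0 → A
D(3): 3−14=-11≡15 → P

KPGYTFYAP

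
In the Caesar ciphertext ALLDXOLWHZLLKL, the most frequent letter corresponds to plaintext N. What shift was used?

The most frequent ciphertext letter is L (appears 6 times).
L is position 11; N is position 13.
Shift = -2≡24.

24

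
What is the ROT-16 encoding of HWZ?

XMP

H(7): 7+16=23 → X
W(22): 22+16=38≡12 → M
Z(25): 25+16=41≡15 → P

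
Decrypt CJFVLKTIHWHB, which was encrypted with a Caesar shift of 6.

WDZPFENCBQBV

C(2): 2−6=-4≡22 → W
J(9): 9−6=3 → D
F(5): 5−6=-1≡25 → Z
V(21): 21−6=15 → P
L(11): 11−6=5 → F
K(10): 10−6=4 → E
T(19): 19−6=13 → N
I(8): 8−6=2 → C
H(7): 7−6=1 → B
W(22): 22−6=16 → Q
H(7): 7−6=1 → B
B(1): 1−6=-5≡21 → V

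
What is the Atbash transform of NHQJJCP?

N(13) → M(12)
H(7) → S(18)
Q(16) → J(9)
J(9) → Q(16)
J(9) → Q(16)
C(2) → X(23)
P(15) → K(10)

MSJQQXK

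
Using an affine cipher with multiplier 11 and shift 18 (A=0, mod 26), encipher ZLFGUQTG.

HJVGEMTG

Z(25): 11·25+18=293≡7 → H
L(11): 11·11+18=139≡9 → J
F(5): 11·5+18=73≡21 → V
G(6): 11·6+18=84≡6 → G
U(20): 11·20+18=238≡4 → E
Q(16): 11·16+18=194≡12 → M
T(19): 11·19+18=227≡19 → T
G(6): 11·6+18=84≡6 → G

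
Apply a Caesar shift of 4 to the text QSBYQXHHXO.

UWFCUBLLBS

Q(16): 16+4=20 → U
S(18): 18+4=22 → W
B(1): 1+4=5 → F
Y(24): 24+4=28≡2 → C
Q(16): 16+4=20 → U
X(23): 23+4=27≡1 → B
H(7): 7+4=11 → L
H(7): 7+4=11 → L
X(23): 23+4=27≡1 → B
O(14): 14+4=18 → S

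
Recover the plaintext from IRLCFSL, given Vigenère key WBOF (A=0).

Repeat the key across the ciphertext: WBOFWBO
I(8)−W(22): -14≡12 → M
R(17)−B(1): 16 → Q
L(11)−O(14): -3≡23 → X
C(2)−F(5): -3≡23 → X
F(5)−W(22): -17≡9 → J
S(18)−B(1): 17 → R
L(11)−O(14): -3≡23 → X

MQXXJRX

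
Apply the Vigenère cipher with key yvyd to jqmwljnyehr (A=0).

hlkzjelbccp

Repeat the key across the message: yvydyvydyvy
j(9)+y(24): 33≡7 → h
q(16)+v(21): 37≡11 → l
m(12)+y(24): 36≡10 → k
w(22)+d(3): 25 → z
l(11)+y(24): 35≡9 → j
j(9)+v(21): 30≡4 → e
n(13)+y(24): 37≡11 → l
y(24)+d(3): 27≡1 → b
e(4)+y(24): 28≡2 → c
h(7)+v(21): 28≡2 → c
r(17)+y(24): 41≡15 → p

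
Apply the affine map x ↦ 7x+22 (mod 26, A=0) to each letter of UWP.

GUX

U(20): 7·20+22=162≡6 → G
W(22): 7·22+22=176≡20 → U
P(15): 7·15+22=127≡23 → X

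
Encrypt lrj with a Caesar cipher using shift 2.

l(11): 11+2=13 → n
r(17): 17+2=19 → t
j(9): 9+2=11 → l

ntl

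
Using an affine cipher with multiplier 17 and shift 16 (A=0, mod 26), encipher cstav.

c(2): 17·2+16=50≡24 → y
s(18): 17·18+16=322≡10 → k
t(19): 17·19+16=339≡1 → b
a(0): 17·0+16=16 → q
v(21): 17·21+16=373≡9 → j

ykbqj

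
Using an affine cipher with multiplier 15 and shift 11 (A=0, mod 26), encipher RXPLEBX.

R(17): 15·17+11=266≡6 → G
X(23): 15·23+11=356≡18 → S
P(15): 15·15+11=236≡2 → C
L(11): 15·11+11=176≡20 → U
E(4): 15·4+11=71≡19 → T
B(1): 15·1+11=26≡0 → A
X(23): 15·23+11=356≡18 → S

GSCUTAS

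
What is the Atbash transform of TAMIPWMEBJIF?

T(19) → G(6)
A(0) → Z(25)
M(12) → N(13)
I(8) → R(17)
P(15) → K(10)
W(22) → D(3)
M(12) → N(13)
E(4) → V(21)
B(1) → Y(24)
J(9) → Q(16)
I(8) → R(17)
F(5) → U(20)

GZNRKDNVYQRU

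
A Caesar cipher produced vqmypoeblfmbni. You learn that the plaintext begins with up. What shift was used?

1

From the crib: v(21)−u(20)=1, so the shift is 1.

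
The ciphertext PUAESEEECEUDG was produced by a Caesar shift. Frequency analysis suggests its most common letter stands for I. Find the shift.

22

The most frequent ciphertext letter is E (appears 5 times).
E is position 4; I is position 8.
Shift = -4≡22.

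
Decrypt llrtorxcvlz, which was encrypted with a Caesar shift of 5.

l(11): 11−5=6 → g
l(11): 11−5=6 → g
r(17): 17−5=12 → m
t(19): 19−5=14 → o
o(14): 14−5=9 → j
r(17): 17−5=12 → m
x(23): 23−5=18 → s
c(2): 2−5=-3≡23 → x
v(21): 21−5=16 → q
l(11): 11−5=6 → g
z(25): 25−5=20 → u

ggmojmsxqgu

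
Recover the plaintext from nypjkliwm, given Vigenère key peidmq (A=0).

yuhgyvtse

Repeat the key across the ciphertext: peidmqpei
n(13)−p(15): -2≡24 → y
y(24)−e(4): 20 → u
p(15)−i(8): 7 → h
j(9)−d(3): 6 → g
k(10)−m(12): -2≡24 → y
l(11)−q(16): -5≡21 → v
i(8)−p(15): -7≡19 → t
w(22)−e(4): 18 → s
m(12)−i(8): 4 → e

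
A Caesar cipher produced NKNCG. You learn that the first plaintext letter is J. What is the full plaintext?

JGJYC

From the crib: N(13)−J(9)=4, so the shift is 4.
Subtract 4 from each ciphertext letter:
N(13): 13−4=9 → J
K(10): 10−4=6 → G
N(13): 13−4=9 → J
C(2): 2−4=-2≡24 → Y
G(6): 6−4=2 → C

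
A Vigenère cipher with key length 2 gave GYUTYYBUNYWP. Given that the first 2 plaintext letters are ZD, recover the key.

HV

Subtract each crib letter from the matching ciphertext letter (mod 26):
G(6)−Z(25)=-19≡7 → H
Y(24)−D(3)=21 → V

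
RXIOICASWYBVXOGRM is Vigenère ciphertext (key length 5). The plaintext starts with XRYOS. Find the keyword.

Subtract each crib letter from the matching ciphertext letter (mod 26):
R(17)−X(23)=-6≡20 → U
X(23)−R(17)=6 → G
I(8)−Y(24)=-16≡10 → K
O(14)−O(14)=0 → A
I(8)−S(18)=-10≡16 → Q

UGKAQ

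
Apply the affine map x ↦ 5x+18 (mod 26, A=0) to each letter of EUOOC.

E(4): 5·4+18=38≡12 → M
U(20): 5·20+18=118≡14 → O
O(14): 5·14+18=88≡10 → K
O(14): 5·14+18=88≡10 → K
C(2): 5·2+18=28≡2 → C

MOKKC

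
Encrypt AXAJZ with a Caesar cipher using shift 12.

A(0): 0+12=12 → M
X(23): 23+12=35≡9 → J
A(0): 0+12=12 → M
J(9): 9+12=21 → V
Z(25): 25+12=37≡11 → L

MJMVL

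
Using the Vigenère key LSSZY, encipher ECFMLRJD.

PUXLJCBV

Repeat the key across the message: LSSZYLSS
E(4)+L(11): 15 → P
C(2)+S(18): 20 → U
F(5)+S(18): 23 → X
M(12)+Z(25): 37≡11 → L
L(11)+Y(24): 35≡9 → J
R(17)+L(11): 28≡2 → C
J(9)+S(18): 27≡1 → B
D(3)+S(18): 21 → V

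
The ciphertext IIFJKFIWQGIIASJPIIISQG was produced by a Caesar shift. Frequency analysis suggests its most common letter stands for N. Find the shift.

21

The most frequent ciphertext letter is I (appears 8 times).
I is position 8; N is position 13.
Shift = -5≡21.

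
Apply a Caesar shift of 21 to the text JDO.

EYJ

J(9): 9+21=30≡4 → E
D(3): 3+21=24 → Y
O(14): 14+21=35≡9 → J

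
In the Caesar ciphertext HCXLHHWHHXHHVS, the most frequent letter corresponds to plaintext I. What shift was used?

The most frequent ciphertext letter is H (appears 7 times).
H is position 7; I is position 8.
Shift = -1≡25.

25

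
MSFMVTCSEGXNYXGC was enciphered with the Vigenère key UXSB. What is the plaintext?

Repeat the key across the ciphertext: UXSBUXSBUXSBUXSB
M(12)−U(20): -8≡18 → S
S(18)−X(23): -5≡21 → V
F(5)−S(18): -13≡13 → N
M(12)−B(1): 11 → L
V(21)−U(20): 1 → B
T(19)−X(23): -4≡22 → W
C(2)−S(18): -16≡10 → K
S(18)−B(1): 17 → R
E(4)−U(20): -16≡10 → K
G(6)−X(23): -17≡9 → J
X(23)−S(18): 5 → F
N(13)−B(1): 12 → M
Y(24)−U(20): 4 → E
X(23)−X(23): 0 → A
G(6)−S(18): -12≡14 → O
C(2)−B(1): 1 → B

SVNLBWKRKJFMEAOB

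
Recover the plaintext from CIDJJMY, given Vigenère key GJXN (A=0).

Repeat the key across the ciphertext: GJXNGJX
C(2)−G(6): -4≡22 → W
I(8)−J(9): -1≡25 → Z
D(3)−X(23): -20≡6 → G
J(9)−N(13): -4≡22 → W
J(9)−G(6): 3 → D
M(12)−J(9): 3 → D
Y(24)−X(23): 1 → B

WZGWDDB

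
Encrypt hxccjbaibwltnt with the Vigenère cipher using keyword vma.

cjcxvbvubrxtif

Repeat the key across the message: vmavmavmavmavm
h(7)+v(21): 28≡2 → c
x(23)+m(12): 35≡9 → j
c(2)+a(0): 2 → c
c(2)+v(21): 23 → x
j(9)+m(12): 21 → v
b(1)+a(0): 1 → b
a(0)+v(21): 21 → v
i(8)+m(12): 20 → u
b(1)+a(0): 1 → b
w(22)+v(21): 43≡17 → r
l(11)+m(12): 23 → x
t(19)+a(0): 19 → t
n(13)+v(21): 34≡8 → i
t(19)+m(12): 31≡5 → f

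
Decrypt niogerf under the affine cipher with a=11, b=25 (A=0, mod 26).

The inverse of 11 mod 26 is 19, since 11·19=209≡1. Apply D(y)=19·(y−25) mod 26:
n(13): 19·(13−25)=-228≡6 → g
i(8): 19·(8−25)=-323≡15 → p
o(14): 19·(14−25)=-209≡25 → z
g(6): 19·(6−25)=-361≡3 → d
e(4): 19·(4−25)=-399≡17 → r
r(17): 19·(17−25)=-152≡4 → e
f(5): 19·(5−25)=-380≡10 → k

gpzdrek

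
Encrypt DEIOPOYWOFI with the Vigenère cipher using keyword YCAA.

Repeat the key across the message: YCAAYCAAYCA
D(3)+Y(24): 27≡1 → B
E(4)+C(2): 6 → G
I(8)+A(0): 8 → I
O(14)+A(0): 14 → O
P(15)+Y(24): 39≡13 → N
O(14)+C(2): 16 → Q
Y(24)+A(0): 24 → Y
W(22)+A(0): 22 → W
O(14)+Y(24): 38≡12 → M
F(5)+C(2): 7 → H
I(8)+A(0): 8 → I

BGIONQYWMHI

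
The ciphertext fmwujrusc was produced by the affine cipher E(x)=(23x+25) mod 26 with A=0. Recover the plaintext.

The inverse of 23 mod 26 is 17, since 23·17=391≡1. Apply D(y)=17·(y−25) mod 26:
f(5): 17·(5−25)=-340≡24 → y
m(12): 17·(12−25)=-221≡13 → n
w(22): 17·(22−25)=-51≡1 → b
u(20): 17·(20−25)=-85≡19 → t
j(9): 17·(9−25)=-272≡14 → o
r(17): 17·(17−25)=-136≡20 → u
u(20): 17·(20−25)=-85≡19 → t
s(18): 17·(18−25)=-119≡11 → l
c(2): 17·(2−25)=-391≡25 → z

ynbtoutlz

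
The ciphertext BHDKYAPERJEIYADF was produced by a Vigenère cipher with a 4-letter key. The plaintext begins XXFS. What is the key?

Subtract each crib letter from the matching ciphertext letter (mod 26):
B(1)−X(23)=-22≡4 → E
H(7)−X(23)=-16≡10 → K
D(3)−F(5)=-2≡24 → Y
K(10)−S(18)=-8≡18 → S

EKYS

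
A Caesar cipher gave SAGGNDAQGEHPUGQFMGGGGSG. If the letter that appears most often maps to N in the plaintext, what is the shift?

19

The most frequent ciphertext letter is G (appears 9 times).
G is position 6; N is position 13.
Shift = -7≡19.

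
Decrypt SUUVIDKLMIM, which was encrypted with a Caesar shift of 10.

IKKLYTABCYC

S(18): 18−10=8 → I
U(20): 20−10=10 → K
U(20): 20−10=10 → K
V(21): 21−10=11 → L
I(8): 8−10=-2≡24 → Y
D(3): 3−10=-7≡19 → T
K(10): 10−10=0 → A
L(11): 11−10=1 → B
M(12): 12−10=2 → C
I(8): 8−10=-2≡24 → Y
M(12): 12−10=2 → C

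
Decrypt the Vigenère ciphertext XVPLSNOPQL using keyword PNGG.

IIJFDAIJBY

Repeat the key across the ciphertext: PNGGPNGGPN
X(23)−P(15): 8 → I
V(21)−N(13): 8 → I
P(15)−G(6): 9 → J
L(11)−G(6): 5 → F
S(18)−P(15): 3 → D
N(13)−N(13): 0 → A
O(14)−G(6): 8 → I
P(15)−G(6): 9 → J
Q(16)−P(15): 1 → B
L(11)−N(13): -2≡24 → Y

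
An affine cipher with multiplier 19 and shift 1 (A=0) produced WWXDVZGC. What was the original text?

XXIWMEDL

The inverse of 19 mod 26 is 11, since 19·11=209≡1. Apply D(y)=11·(y−1) mod 26:
W(22): 11·(22−1)=231≡23 → X
W(22): 11·(22−1)=231≡23 → X
X(23): 11·(23−1)=242≡8 → I
D(3): 11·(3−1)=22 → W
V(21): 11·(21−1)=220≡12 → M
Z(25): 11·(25−1)=264≡4 → E
G(6): 11·(6−1)=55≡3 → D
C(2): 11·(2−1)=11 → L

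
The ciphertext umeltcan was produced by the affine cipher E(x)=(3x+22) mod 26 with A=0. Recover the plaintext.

The inverse of 3 mod 26 is 9, since 3·9=27≡1. Apply D(y)=9·(y−22) mod 26:
u(20): 9·(20−22)=-18≡8 → i
m(12): 9·(12−22)=-90≡14 → o
e(4): 9·(4−22)=-162≡20 → u
l(11): 9·(11−22)=-99≡5 → f
t(19): 9·(19−22)=-27≡25 → z
c(2): 9·(2−22)=-180≡2 → c
a(0): 9·(0−22)=-198≡10 → k
n(13): 9·(13−22)=-81≡23 → x

ioufzckx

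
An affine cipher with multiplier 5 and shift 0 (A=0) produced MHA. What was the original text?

SRA

The inverse of 5 mod 26 is 21, since 5·21=105≡1. Apply D(y)=21·(y−0) mod 26:
M(12): 21·(12−0)=252≡18 → S
H(7): 21·(7−0)=147≡17 → R
A(0): 21·(0−0)=0 → A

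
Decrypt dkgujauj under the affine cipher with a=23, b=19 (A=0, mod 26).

The inverse of 23 mod 26 is 17, since 23·17=391≡1. Apply D(y)=17·(y−19) mod 26:
d(3): 17·(3−19)=-272≡14 → o
k(10): 17·(10−19)=-153≡3 → d
g(6): 17·(6−19)=-221≡13 → n
u(20): 17·(20−19)=17 → r
j(9): 17·(9−19)=-170≡12 → m
a(0): 17·(0−19)=-323≡15 → p
u(20): 17·(20−19)=17 → r
j(9): 17·(9−19)=-170≡12 → m

odnrmprm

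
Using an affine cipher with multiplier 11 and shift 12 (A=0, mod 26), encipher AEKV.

A(0): 11·0+12=12 → M
E(4): 11·4+12=56≡4 → E
K(10): 11·10+12=122≡18 → S
V(21): 11·21+12=243≡9 → J

MESJ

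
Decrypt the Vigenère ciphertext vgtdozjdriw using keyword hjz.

oxuwfacusbn

Repeat the key across the ciphertext: hjzhjzhjzhj
v(21)−h(7): 14 → o
g(6)−j(9): -3≡23 → x
t(19)−z(25): -6≡20 → u
d(3)−h(7): -4≡22 → w
o(14)−j(9): 5 → f
z(25)−z(25): 0 → a
j(9)−h(7): 2 → c
d(3)−j(9): -6≡20 → u
r(17)−z(25): -8≡18 → s
i(8)−h(7): 1 → b
w(22)−j(9): 13 → n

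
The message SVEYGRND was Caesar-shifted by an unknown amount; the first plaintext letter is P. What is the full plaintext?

From the crib: S(18)−P(15)=3, so the shift is 3.
Subtract 3 from each ciphertext letter:
S(18): 18−3=15 → P
V(21): 21−3=18 → S
E(4): 4−3=1 → B
Y(24): 24−3=21 → V
G(6): 6−3=3 → D
R(17): 17−3=14 → O
N(13): 13−3=10 → K
D(3): 3−3=0 → A

PSBVDOKA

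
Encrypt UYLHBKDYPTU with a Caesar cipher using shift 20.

OSFBVEXSJNO

U(20): 20+20=40≡14 → O
Y(24): 24+20=44≡18 → S
L(11): 11+20=31≡5 → F
H(7): 7+20=27≡1 → B
B(1): 1+20=21 → V
K(10): 10+20=30≡4 → E
D(3): 3+20=23 → X
Y(24): 24+20=44≡18 → S
P(15): 15+20=35≡9 → J
T(19): 19+20=39≡13 → N
U(20): 20+20=40≡14 → O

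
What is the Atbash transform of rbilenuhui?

iyrovmfsfr

r(17) → i(8)
b(1) → y(24)
i(8) → r(17)
l(11) → o(14)
e(4) → v(21)
n(13) → m(12)
u(20) → f(5)
h(7) → s(18)
u(20) → f(5)
i(8) → r(17)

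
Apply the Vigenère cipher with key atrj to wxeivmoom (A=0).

Repeat the key across the message: atrjatrja
w(22)+a(0): 22 → w
x(23)+t(19): 42≡16 → q
e(4)+r(17): 21 → v
i(8)+j(9): 17 → r
v(21)+a(0): 21 → v
m(12)+t(19): 31≡5 → f
o(14)+r(17): 31≡5 → f
o(14)+j(9): 23 → x
m(12)+a(0): 12 → m

wqvrvffxm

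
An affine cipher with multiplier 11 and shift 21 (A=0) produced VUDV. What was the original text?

AHWA

The inverse of 11 mod 26 is 19, since 11·19=209≡1. Apply D(y)=19·(y−21) mod 26:
V(21): 19·(21−21)=0 → A
U(20): 19·(20−21)=-19≡7 → H
D(3): 19·(3−21)=-342≡22 → W
V(21): 19·(21−21)=0 → A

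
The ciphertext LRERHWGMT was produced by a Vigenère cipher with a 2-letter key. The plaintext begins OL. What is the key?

XG

Subtract each crib letter from the matching ciphertext letter (mod 26):
L(11)−O(14)=-3≡23 → X
R(17)−L(11)=6 → G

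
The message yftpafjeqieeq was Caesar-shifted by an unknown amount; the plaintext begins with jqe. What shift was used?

15

From the crib: y(24)−j(9)=15, so the shift is 15.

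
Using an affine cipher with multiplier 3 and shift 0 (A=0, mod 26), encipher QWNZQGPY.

WONXWSTU

Q(16): 3·16+0=48≡22 → W
W(22): 3·22+0=66≡14 → O
N(13): 3·13+0=39≡13 → N
Z(25): 3·25+0=75≡23 → X
Q(16): 3·16+0=48≡22 → W
G(6): 3·6+0=18 → S
P(15): 3·15+0=45≡19 → T
Y(24): 3·24+0=72≡20 → U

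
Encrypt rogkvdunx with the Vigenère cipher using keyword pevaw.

gsbkrsyix

Repeat the key across the message: pevawpeva
r(17)+p(15): 32≡6 → g
o(14)+e(4): 18 → s
g(6)+v(21): 27≡1 → b
k(10)+a(0): 10 → k
v(21)+w(22): 43≡17 → r
d(3)+p(15): 18 → s
u(20)+e(4): 24 → y
n(13)+v(21): 34≡8 → i
x(23)+a(0): 23 → x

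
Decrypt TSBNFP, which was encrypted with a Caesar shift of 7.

T(19): 19−7=12 → M
S(18): 18−7=11 → L
B(1): 1−7=-6≡20 → U
N(13): 13−7=6 → G
F(5): 5−7=-2≡24 → Y
P(15): 15−7=8 → I

MLUGYI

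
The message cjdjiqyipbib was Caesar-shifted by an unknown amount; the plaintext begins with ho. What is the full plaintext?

hoionvdnugng

From the crib: c(2)−h(7)=-5≡21, so the shift is 21.
Subtract 21 from each ciphertext letter:
c(2): 2−21=-19≡7 → h
j(9): 9−21=-12≡14 → o
d(3): 3−21=-18≡8 → i
j(9): 9−21=-12≡14 → o
i(8): 8−21=-13≡13 → n
q(16): 16−21=-5≡21 → v
y(24): 24−21=3 → d
i(8): 8−21=-13≡13 → n
p(15): 15−21=-6≡20 → u
b(1): 1−21=-20≡6 → g
i(8): 8−21=-13≡13 → n
b(1): 1−21=-20≡6 → g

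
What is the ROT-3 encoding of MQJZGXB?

PTMCJAE

M(12): 12+3=15 → P
Q(16): 16+3=19 → T
J(9): 9+3=12 → M
Z(25): 25+3=28≡2 → C
G(6): 6+3=9 → J
X(23): 23+3=26≡0 → A
B(1): 1+3=4 → E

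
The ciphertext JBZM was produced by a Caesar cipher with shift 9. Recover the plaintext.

J(9): 9−9=0 → A
B(1): 1−9=-8≡18 → S
Z(25): 25−9=16 → Q
M(12): 12−9=3 → D

ASQD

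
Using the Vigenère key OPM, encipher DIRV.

RXDJ

Repeat the key across the message: OPMO
D(3)+O(14): 17 → R
I(8)+P(15): 23 → X
R(17)+M(12): 29≡3 → D
V(21)+O(14): 35≡9 → J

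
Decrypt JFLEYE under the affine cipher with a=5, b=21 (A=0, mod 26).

ICYHLH

The inverse of 5 mod 26 is 21, since 5·21=105≡1. Apply D(y)=21·(y−21) mod 26:
J(9): 21·(9−21)=-252≡8 → I
F(5): 21·(5−21)=-336≡2 → C
L(11): 21·(11−21)=-210≡24 → Y
E(4): 21·(4−21)=-357≡7 → H
Y(24): 21·(24−21)=63≡11 → L
E(4): 21·(4−21)=-357≡7 → H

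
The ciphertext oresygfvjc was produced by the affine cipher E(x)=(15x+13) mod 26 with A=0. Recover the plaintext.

The inverse of 15 mod 26 is 7, since 15·7=105≡1. Apply D(y)=7·(y−13) mod 26:
o(14): 7·(14−13)=7 → h
r(17): 7·(17−13)=28≡2 → c
e(4): 7·(4−13)=-63≡15 → p
s(18): 7·(18−13)=35≡9 → j
y(24): 7·(24−13)=77≡25 → z
g(6): 7·(6−13)=-49≡3 → d
f(5): 7·(5−13)=-56≡22 → w
v(21): 7·(21−13)=56≡4 → e
j(9): 7·(9−13)=-28≡24 → y
c(2): 7·(2−13)=-77≡1 → b

hcpjzdweyb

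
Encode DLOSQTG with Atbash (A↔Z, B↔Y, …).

D(3) → W(22)
L(11) → O(14)
O(14) → L(11)
S(18) → H(7)
Q(16) → J(9)
T(19) → G(6)
G(6) → T(19)

WOLHJGT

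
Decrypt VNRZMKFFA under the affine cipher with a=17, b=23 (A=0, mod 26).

The inverse of 17 mod 26 is 23, since 17·23=391≡1. Apply D(y)=23·(y−23) mod 26:
V(21): 23·(21−23)=-46≡6 → G
N(13): 23·(13−23)=-230≡4 → E
R(17): 23·(17−23)=-138≡18 → S
Z(25): 23·(25−23)=46≡20 → U
M(12): 23·(12−23)=-253≡7 → H
K(10): 23·(10−23)=-299≡13 → N
F(5): 23·(5−23)=-414≡2 → C
F(5): 23·(5−23)=-414≡2 → C
A(0): 23·(0−23)=-529≡17 → R

GESUHNCCR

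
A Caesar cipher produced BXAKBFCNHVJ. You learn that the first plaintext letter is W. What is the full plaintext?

From the crib: B(1)−W(22)=-21≡5, so the shift is 5.
Subtract 5 from each ciphertext letter:
B(1): 1−5=-4≡22 → W
X(23): 23−5=18 → S
A(0): 0−5=-5≡21 → V
K(10): 10−5=5 → F
B(1): 1−5=-4≡22 → W
F(5): 5−5=0 → A
C(2): 2−5=-3≡23 → X
N(13): 13−5=8 → I
H(7): 7−5=2 → C
V(21): 21−5=16 → Q
J(9): 9−5=4 → E

WSVFWAXICQE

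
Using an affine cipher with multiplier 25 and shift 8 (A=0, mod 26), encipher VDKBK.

V(21): 25·21+8=533≡13 → N
D(3): 25·3+8=83≡5 → F
K(10): 25·10+8=258≡24 → Y
B(1): 25·1+8=33≡7 → H
K(10): 25·10+8=258≡24 → Y

NFYHY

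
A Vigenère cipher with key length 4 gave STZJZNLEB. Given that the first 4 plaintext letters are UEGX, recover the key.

YPTM

Subtract each crib letter from the matching ciphertext letter (mod 26):
S(18)−U(20)=-2≡24 → Y
T(19)−E(4)=15 → P
Z(25)−G(6)=19 → T
J(9)−X(23)=-14≡12 → M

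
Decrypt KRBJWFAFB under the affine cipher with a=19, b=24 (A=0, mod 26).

The inverse of 19 mod 26 is 11, since 19·11=209≡1. Apply D(y)=11·(y−24) mod 26:
K(10): 11·(10−24)=-154≡2 → C
R(17): 11·(17−24)=-77≡1 → B
B(1): 11·(1−24)=-253≡7 → H
J(9): 11·(9−24)=-165≡17 → R
W(22): 11·(22−24)=-22≡4 → E
F(5): 11·(5−24)=-209≡25 → Z
A(0): 11·(0−24)=-264≡22 → W
F(5): 11·(5−24)=-209≡25 → Z
B(1): 11·(1−24)=-253≡7 → H

CBHREZWZH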